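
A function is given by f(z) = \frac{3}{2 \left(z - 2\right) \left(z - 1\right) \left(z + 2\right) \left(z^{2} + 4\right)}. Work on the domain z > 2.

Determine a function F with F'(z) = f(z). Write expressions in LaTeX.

The denominator factors as 2 \left(z - 2\right) \left(z - 1\right) \left(z + 2\right) \left(z^{2} + 4\right); partial fractions split f into directly integrable pieces: \frac{3 \left(z + 1\right)}{80 \left(z^{2} + 4\right)} + \frac{1}{64 \left(z + 2\right)} - \frac{1}{10 \left(z - 1\right)} + \frac{3}{64 \left(z - 2\right)}.
Check: d/dz[\frac{3 \log{\left(z - 2 \right)}}{64} - \frac{\log{\left(z - 1 \right)}}{10} + \frac{\log{\left(z + 2 \right)}}{64} + \frac{3 \log{\left(z^{2} + 4 \right)}}{160} + \frac{3 \operatorname{atan}{\left(\frac{z}{2} \right)}}{160}] = \frac{3}{2 z^{5} - 2 z^{4} - 32 z + 32}, which equals f(z).

An antiderivative is F(z) = \frac{3 \log{\left(z - 2 \right)}}{64} - \frac{\log{\left(z - 1 \right)}}{10} + \frac{\log{\left(z + 2 \right)}}{64} + \frac{3 \log{\left(z^{2} + 4 \right)}}{160} + \frac{3 \operatorname{atan}{\left(\frac{z}{2} \right)}}{160}.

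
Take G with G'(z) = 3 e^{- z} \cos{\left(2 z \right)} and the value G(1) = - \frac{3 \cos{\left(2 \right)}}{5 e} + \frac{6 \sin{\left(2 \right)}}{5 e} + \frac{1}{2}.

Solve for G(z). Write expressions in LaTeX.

G(z) = \frac{1}{2} + \frac{6 e^{- z} \sin{\left(2 z \right)}}{5} - \frac{3 e^{- z} \cos{\left(2 z \right)}}{5}

A candidate passes only if d/dz[G] lands on the given G'(z) exactly.
A general antiderivative is \frac{6 e^{- z} \sin{\left(2 z \right)}}{5} - \frac{3 e^{- z} \cos{\left(2 z \right)}}{5} + C.
The condition gives C = - \frac{3 \cos{\left(2 \right)}}{5 e} + \frac{6 \sin{\left(2 \right)}}{5 e} + \frac{1}{2} - (- \frac{3 \cos{\left(2 \right)}}{5 e} + \frac{6 \sin{\left(2 \right)}}{5 e}) = \frac{1}{2}.
So G(z) = \frac{1}{2} + \frac{6 e^{- z} \sin{\left(2 z \right)}}{5} - \frac{3 e^{- z} \cos{\left(2 z \right)}}{5}.
Check: d/dz[\frac{1}{2} + \frac{6 e^{- z} \sin{\left(2 z \right)}}{5} - \frac{3 e^{- z} \cos{\left(2 z \right)}}{5}] = 3 e^{- z} \cos{\left(2 z \right)} = G'(z).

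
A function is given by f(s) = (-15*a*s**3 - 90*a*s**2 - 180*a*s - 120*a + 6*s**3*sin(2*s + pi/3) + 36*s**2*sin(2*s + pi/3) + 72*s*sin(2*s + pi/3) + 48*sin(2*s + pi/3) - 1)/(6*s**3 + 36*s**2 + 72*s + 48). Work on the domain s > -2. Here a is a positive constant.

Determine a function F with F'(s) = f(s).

A first test for any F(s): its s-derivative must equal f(s) identically.
Check: d/ds[-5*a*s/2 - cos(2*s + pi/3)/2 + 1/(12*s**2 + 48*s + 48)] = (-15*a*s**3 - 90*a*s**2 - 180*a*s - 120*a + 6*s**3*sin(2*s + pi/3) + 36*s**2*sin(2*s + pi/3) + 72*s*sin(2*s + pi/3) + 48*sin(2*s + pi/3) - 1)/(6*s**3 + 36*s**2 + 72*s + 48) = f(s).

An antiderivative is F(s) = -5*a*s/2 - cos(2*s + pi/3)/2 + 1/(12*s**2 + 48*s + 48).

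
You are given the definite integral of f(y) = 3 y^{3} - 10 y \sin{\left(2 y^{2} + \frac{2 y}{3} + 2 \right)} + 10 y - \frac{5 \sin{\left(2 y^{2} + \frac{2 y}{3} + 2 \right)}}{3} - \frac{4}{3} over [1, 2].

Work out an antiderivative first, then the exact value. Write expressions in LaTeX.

Antiderivative: F(y) = \frac{3 y^{4}}{4} + 5 y^{2} - \frac{4 y}{3} + \frac{5 \cos{\left(2 y^{2} + \frac{2 y}{3} + 2 \right)}}{2}; value = - \frac{5 \cos{\left(\frac{14}{3} \right)}}{2} + \frac{5 \cos{\left(\frac{34}{3} \right)}}{2} + \frac{299}{12}

The integrand splits into summands that can be handled one at a time.
F(y) = \frac{3 y^{4}}{4} + 5 y^{2} - \frac{4 y}{3} + \frac{5 \cos{\left(2 y^{2} + \frac{2 y}{3} + 2 \right)}}{2} is an antiderivative of f.
Check: d/dy[\frac{3 y^{4}}{4} + 5 y^{2} - \frac{4 y}{3} + \frac{5 \cos{\left(2 y^{2} + \frac{2 y}{3} + 2 \right)}}{2}] = 3 y^{3} - 10 y \sin{\left(2 y^{2} + \frac{2 y}{3} + 2 \right)} + 10 y - \frac{5 \sin{\left(2 y^{2} + \frac{2 y}{3} + 2 \right)}}{3} - \frac{4}{3} = f(y).
F(2) = \frac{5 \cos{\left(\frac{34}{3} \right)}}{2} + \frac{88}{3}; F(1) = \frac{5 \cos{\left(\frac{14}{3} \right)}}{2} + \frac{53}{12}.
Integral = F(2) - F(1) = - \frac{5 \cos{\left(\frac{14}{3} \right)}}{2} + \frac{5 \cos{\left(\frac{34}{3} \right)}}{2} + \frac{299}{12}.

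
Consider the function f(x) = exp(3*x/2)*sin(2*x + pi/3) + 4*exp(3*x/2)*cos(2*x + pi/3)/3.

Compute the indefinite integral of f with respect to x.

F(x) = 2*exp(3*x/2)*sin(2*x + pi/3)/3 + C

Recognize the product-rule pattern: f = u'v + uv' with u = 2*exp(3*x/2)/3, v = sin(2*x + pi/3), so integration by parts undoes it.
Check: d/dx[2*exp(3*x/2)*sin(2*x + pi/3)/3] = exp(3*x/2)*sin(2*x + pi/3) + 4*exp(3*x/2)*cos(2*x + pi/3)/3 = f(x).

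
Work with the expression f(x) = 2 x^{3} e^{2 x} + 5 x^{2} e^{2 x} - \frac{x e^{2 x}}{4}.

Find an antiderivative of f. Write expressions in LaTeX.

f has the shape u'v + uv' for u = x^{3} + x^{2} - \frac{9 x}{8} + \frac{9}{16} and v = e^{2 x} — it is the derivative of the product u*v.
Check: d/dx[\frac{\left(16 x^{3} + 16 x^{2} - 18 x + 9\right) e^{2 x}}{16}] = 2 x^{3} e^{2 x} + 5 x^{2} e^{2 x} - \frac{x e^{2 x}}{4} = f(x).

An antiderivative is F(x) = \frac{\left(16 x^{3} + 16 x^{2} - 18 x + 9\right) e^{2 x}}{16}.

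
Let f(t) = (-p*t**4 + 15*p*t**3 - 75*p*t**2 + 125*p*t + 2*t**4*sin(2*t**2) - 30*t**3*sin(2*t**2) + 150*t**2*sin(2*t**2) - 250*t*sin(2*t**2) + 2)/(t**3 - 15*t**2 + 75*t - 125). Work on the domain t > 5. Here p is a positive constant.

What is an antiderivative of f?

Differentiate the proposed F(t) back; it has to land on f(t) exactly.
Check: d/dt[(-p*t**4 + 10*p*t**3 - 25*p*t**2 - t**2*cos(2*t**2) + 10*t*cos(2*t**2) - 25*cos(2*t**2) - 2)/(2*t**2 - 20*t + 50)] = (-p*t**4 + 15*p*t**3 - 75*p*t**2 + 125*p*t + 2*t**4*sin(2*t**2) - 30*t**3*sin(2*t**2) + 150*t**2*sin(2*t**2) - 250*t*sin(2*t**2) + 2)/(t**3 - 15*t**2 + 75*t - 125) = f(t).

An antiderivative is F(t) = (-p*t**4 + 10*p*t**3 - 25*p*t**2 - t**2*cos(2*t**2) + 10*t*cos(2*t**2) - 25*cos(2*t**2) - 2)/(2*t**2 - 20*t + 50).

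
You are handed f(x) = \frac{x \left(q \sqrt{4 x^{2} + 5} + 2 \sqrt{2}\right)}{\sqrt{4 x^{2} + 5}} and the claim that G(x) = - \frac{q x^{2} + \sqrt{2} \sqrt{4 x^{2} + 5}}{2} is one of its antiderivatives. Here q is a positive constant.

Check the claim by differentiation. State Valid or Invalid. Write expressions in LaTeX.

Invalid: d/dx[G] - f = \frac{- 2 q x \sqrt{4 x^{2} + 5} - 4 \sqrt{2} x}{\sqrt{4 x^{2} + 5}}, which is not 0.

d/dx[G] = \frac{- q x \sqrt{4 x^{2} + 5} - 2 \sqrt{2} x}{\sqrt{4 x^{2} + 5}}
d/dx[G] - f(x) = \frac{- 2 q x \sqrt{4 x^{2} + 5} - 4 \sqrt{2} x}{\sqrt{4 x^{2} + 5}} != 0.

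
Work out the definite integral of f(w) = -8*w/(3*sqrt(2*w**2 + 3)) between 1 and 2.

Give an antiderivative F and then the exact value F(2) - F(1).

f matches the chain-rule pattern g'(h)*h' with inner function h(w) = 2*w**2 + 3; substituting u = h(w) collapses the integral.
F(w) = -4*sqrt(2*w**2 + 3)/3 is an antiderivative of f.
Check: d/dw[-4*sqrt(2*w**2 + 3)/3] = -8*w/(3*sqrt(2*w**2 + 3)) = f(w).
F(2) = -4*sqrt(11)/3; F(1) = -4*sqrt(5)/3.
Integral = F(2) - F(1) = -4*sqrt(11)/3 + 4*sqrt(5)/3.

Antiderivative: F(w) = -4*sqrt(2*w**2 + 3)/3; value = -4*sqrt(11)/3 + 4*sqrt(5)/3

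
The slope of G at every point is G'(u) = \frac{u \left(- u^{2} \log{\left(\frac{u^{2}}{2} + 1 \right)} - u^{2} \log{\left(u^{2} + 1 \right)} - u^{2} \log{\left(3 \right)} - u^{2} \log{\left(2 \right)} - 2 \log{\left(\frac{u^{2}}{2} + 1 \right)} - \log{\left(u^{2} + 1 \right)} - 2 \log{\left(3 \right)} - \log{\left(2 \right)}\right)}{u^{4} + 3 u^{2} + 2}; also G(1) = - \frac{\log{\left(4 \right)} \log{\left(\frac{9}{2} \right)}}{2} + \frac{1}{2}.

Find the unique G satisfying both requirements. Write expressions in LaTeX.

G'(u) has the shape v'r + vr' for v = - \frac{\log{\left(2 u^{2} + 2 \right)}}{2} and r = \log{\left(\frac{3 u^{2}}{2} + 3 \right)} — it is the derivative of the product v*r.
A general antiderivative is - \frac{\log{\left(\frac{3 u^{2}}{2} + 3 \right)} \log{\left(2 u^{2} + 2 \right)}}{2} + C.
The condition gives C = - \frac{\log{\left(4 \right)} \log{\left(\frac{9}{2} \right)}}{2} + \frac{1}{2} - (- \frac{\log{\left(4 \right)} \log{\left(\frac{9}{2} \right)}}{2}) = \frac{1}{2}.
So G(u) = - \frac{\log{\left(\frac{3 u^{2}}{2} + 3 \right)} \log{\left(2 u^{2} + 2 \right)}}{2} + \frac{1}{2}.
Check: d/du[- \frac{\log{\left(\frac{3 u^{2}}{2} + 3 \right)} \log{\left(2 u^{2} + 2 \right)}}{2} + \frac{1}{2}] = \frac{- u^{3} \log{\left(\frac{u^{2}}{2} + 1 \right)} - u^{3} \log{\left(u^{2} + 1 \right)} - u^{3} \log{\left(3 \right)} - u^{3} \log{\left(2 \right)} - 2 u \log{\left(\frac{u^{2}}{2} + 1 \right)} - u \log{\left(u^{2} + 1 \right)} - 2 u \log{\left(3 \right)} - u \log{\left(2 \right)}}{u^{4} + 3 u^{2} + 2}, which equals G'(u).

G(u) = - \frac{\log{\left(\frac{3 u^{2}}{2} + 3 \right)} \log{\left(2 u^{2} + 2 \right)}}{2} + \frac{1}{2}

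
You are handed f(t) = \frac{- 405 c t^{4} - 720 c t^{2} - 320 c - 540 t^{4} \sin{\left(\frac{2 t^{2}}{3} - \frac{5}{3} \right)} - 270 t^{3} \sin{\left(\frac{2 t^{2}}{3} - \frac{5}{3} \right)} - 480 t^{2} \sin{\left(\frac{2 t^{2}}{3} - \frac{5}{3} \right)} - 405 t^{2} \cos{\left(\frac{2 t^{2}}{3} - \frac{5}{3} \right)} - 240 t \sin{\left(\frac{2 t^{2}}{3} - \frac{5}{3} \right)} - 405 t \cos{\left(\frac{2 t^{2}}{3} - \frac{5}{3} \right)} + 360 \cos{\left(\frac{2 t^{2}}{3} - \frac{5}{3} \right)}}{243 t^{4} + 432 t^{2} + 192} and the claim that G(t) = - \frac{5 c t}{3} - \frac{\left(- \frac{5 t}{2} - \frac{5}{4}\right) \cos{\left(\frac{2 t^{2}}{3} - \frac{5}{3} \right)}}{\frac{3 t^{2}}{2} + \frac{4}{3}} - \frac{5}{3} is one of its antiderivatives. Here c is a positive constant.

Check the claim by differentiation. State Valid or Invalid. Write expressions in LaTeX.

d/dt[G] = \frac{- 405 c t^{4} - 720 c t^{2} - 320 c - 540 t^{4} \sin{\left(\frac{2 t^{2}}{3} - \frac{5}{3} \right)} - 270 t^{3} \sin{\left(\frac{2 t^{2}}{3} - \frac{5}{3} \right)} - 480 t^{2} \sin{\left(\frac{2 t^{2}}{3} - \frac{5}{3} \right)} - 405 t^{2} \cos{\left(\frac{2 t^{2}}{3} - \frac{5}{3} \right)} - 240 t \sin{\left(\frac{2 t^{2}}{3} - \frac{5}{3} \right)} - 405 t \cos{\left(\frac{2 t^{2}}{3} - \frac{5}{3} \right)} + 360 \cos{\left(\frac{2 t^{2}}{3} - \frac{5}{3} \right)}}{243 t^{4} + 432 t^{2} + 192}
This equals f(t) exactly, so the claim holds.

Valid - the claim checks out under differentiation.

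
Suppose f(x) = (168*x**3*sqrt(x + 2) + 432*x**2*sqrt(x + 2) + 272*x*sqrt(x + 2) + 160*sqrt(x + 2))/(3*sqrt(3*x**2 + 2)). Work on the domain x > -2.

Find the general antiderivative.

F(x) = 4*(2*x + 4)**(5/2)*sqrt(3*x**2/2 + 1)/3 + C

Recognize the product-rule pattern: f = u'v + uv' with u = 4*sqrt(3*x**2/2 + 1)/3, v = (2*x + 4)**(5/2), so integration by parts undoes it.
Check: d/dx[4*(2*x + 4)**(5/2)*sqrt(3*x**2/2 + 1)/3] = (168*x**3*sqrt(x + 2) + 432*x**2*sqrt(x + 2) + 272*x*sqrt(x + 2) + 160*sqrt(x + 2))/(3*sqrt(3*x**2 + 2)) = f(x).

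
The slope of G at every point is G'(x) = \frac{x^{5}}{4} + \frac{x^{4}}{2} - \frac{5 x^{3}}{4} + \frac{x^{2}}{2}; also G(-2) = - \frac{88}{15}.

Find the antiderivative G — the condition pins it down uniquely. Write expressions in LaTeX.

G(x) = \frac{x^{6}}{24} + \frac{x^{5}}{10} - \frac{5 x^{4}}{16} + \frac{x^{3}}{6} + 1

The integrand splits into summands that can be handled one at a time.
A general antiderivative is \frac{x^{6}}{24} + \frac{x^{5}}{10} - \frac{5 x^{4}}{16} + \frac{x^{3}}{6} + C.
The condition gives C = - \frac{88}{15} - (- \frac{103}{15}) = 1.
So G(x) = \frac{x^{6}}{24} + \frac{x^{5}}{10} - \frac{5 x^{4}}{16} + \frac{x^{3}}{6} + 1.
Check: d/dx[\frac{x^{6}}{24} + \frac{x^{5}}{10} - \frac{5 x^{4}}{16} + \frac{x^{3}}{6} + 1] = \frac{x^{5}}{4} + \frac{x^{4}}{2} - \frac{5 x^{3}}{4} + \frac{x^{2}}{2} = G'(x).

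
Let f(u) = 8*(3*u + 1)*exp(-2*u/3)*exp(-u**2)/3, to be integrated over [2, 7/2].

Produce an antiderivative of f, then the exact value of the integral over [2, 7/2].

Antiderivative: F(u) = -4*exp(-u**2 - 2*u/3); value = -4*exp(-175/12) + 4*exp(-16/3)

The substitution w = -u**2 - 2*u/3 works: f is exactly (dF/dw)*(dw/du) for that inner function.
F(u) = -4*exp(-u**2 - 2*u/3) is an antiderivative of f.
Check: d/du[-4*exp(-u**2 - 2*u/3)] = (24*u + 8)*exp(-2*u/3)*exp(-u**2)/3, which equals f(u).
F(7/2) = -4*exp(-175/12); F(2) = -4*exp(-16/3).
Integral = F(7/2) - F(2) = -4*exp(-175/12) + 4*exp(-16/3).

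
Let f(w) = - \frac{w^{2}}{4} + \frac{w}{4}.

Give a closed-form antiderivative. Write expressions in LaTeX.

The integrand splits into summands that can be handled one at a time.
Check: d/dw[- \frac{w^{3}}{12} + \frac{w^{2}}{8}] = - \frac{w^{2}}{4} + \frac{w}{4} = f(w).

An antiderivative is F(w) = - \frac{w^{3}}{12} + \frac{w^{2}}{8}.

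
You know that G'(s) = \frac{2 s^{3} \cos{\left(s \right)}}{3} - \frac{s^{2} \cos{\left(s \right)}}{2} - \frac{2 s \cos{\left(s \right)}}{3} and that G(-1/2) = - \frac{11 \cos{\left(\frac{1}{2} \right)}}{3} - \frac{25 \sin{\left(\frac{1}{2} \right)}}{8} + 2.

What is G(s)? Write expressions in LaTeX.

The integrand splits into summands that can be handled one at a time.
A general antiderivative is \frac{2 s^{3} \sin{\left(s \right)}}{3} - \frac{s^{2} \sin{\left(s \right)}}{2} + 2 s^{2} \cos{\left(s \right)} - \frac{14 s \sin{\left(s \right)}}{3} - s \cos{\left(s \right)} + \sin{\left(s \right)} - \frac{14 \cos{\left(s \right)}}{3} + C.
The condition gives C = - \frac{11 \cos{\left(\frac{1}{2} \right)}}{3} - \frac{25 \sin{\left(\frac{1}{2} \right)}}{8} + 2 - (- \frac{11 \cos{\left(\frac{1}{2} \right)}}{3} - \frac{25 \sin{\left(\frac{1}{2} \right)}}{8}) = 2.
So G(s) = \frac{4 s^{3} \sin{\left(s \right)} - 3 s^{2} \sin{\left(s \right)} + 12 s^{2} \cos{\left(s \right)} - 28 s \sin{\left(s \right)} - 6 s \cos{\left(s \right)} + 6 \sin{\left(s \right)} - 28 \cos{\left(s \right)} + 12}{6}.
Check: d/ds[\frac{4 s^{3} \sin{\left(s \right)} - 3 s^{2} \sin{\left(s \right)} + 12 s^{2} \cos{\left(s \right)} - 28 s \sin{\left(s \right)} - 6 s \cos{\left(s \right)} + 6 \sin{\left(s \right)} - 28 \cos{\left(s \right)} + 12}{6}] = \frac{2 s^{3} \cos{\left(s \right)}}{3} - \frac{s^{2} \cos{\left(s \right)}}{2} - \frac{2 s \cos{\left(s \right)}}{3} = G'(s).

G(s) = \frac{4 s^{3} \sin{\left(s \right)} - 3 s^{2} \sin{\left(s \right)} + 12 s^{2} \cos{\left(s \right)} - 28 s \sin{\left(s \right)} - 6 s \cos{\left(s \right)} + 6 \sin{\left(s \right)} - 28 \cos{\left(s \right)} + 12}{6}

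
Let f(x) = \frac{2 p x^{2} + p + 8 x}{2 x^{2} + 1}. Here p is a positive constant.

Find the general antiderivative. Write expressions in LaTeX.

Recover f(x) by differentiating a candidate F(x); any mismatch rules it out.
Check: d/dx[p x + 2 \log{\left(x^{2} + \frac{1}{2} \right)}] = \frac{2 p x^{2} + p + 8 x}{2 x^{2} + 1} = f(x).

F(x) = p x + 2 \log{\left(x^{2} + \frac{1}{2} \right)} + C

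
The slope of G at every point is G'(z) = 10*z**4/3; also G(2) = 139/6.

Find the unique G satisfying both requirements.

G(z) = 2*z**5/3 + 11/6

Since d/dz undoes antidifferentiation here, G(z) must give back the stated G'(z).
A general antiderivative is 2*z**5/3 + 4/3 + C.
The condition gives C = 139/6 - (68/3) = 1/2.
So G(z) = 2*z**5/3 + 11/6.
Check: d/dz[2*z**5/3 + 11/6] = 10*z**4/3 = G'(z).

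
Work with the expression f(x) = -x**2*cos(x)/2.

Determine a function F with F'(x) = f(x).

Differentiate the proposed F(x) back; it has to land on f(x) exactly.
Check: d/dx[(-x**2*sin(x) - 2*x*cos(x) + 2*sin(x))/2] = -x**2*cos(x)/2 = f(x).

An antiderivative is F(x) = (-x**2*sin(x) - 2*x*cos(x) + 2*sin(x))/2.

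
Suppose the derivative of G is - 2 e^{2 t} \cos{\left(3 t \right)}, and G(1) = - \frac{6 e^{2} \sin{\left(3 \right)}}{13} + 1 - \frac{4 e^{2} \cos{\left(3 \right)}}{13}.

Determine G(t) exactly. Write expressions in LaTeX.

A first test for any G(t): its t-derivative must equal the given G'(t).
A general antiderivative is - \frac{6 e^{2 t} \sin{\left(3 t \right)}}{13} - \frac{4 e^{2 t} \cos{\left(3 t \right)}}{13} + C.
The condition gives C = - \frac{6 e^{2} \sin{\left(3 \right)}}{13} + 1 - \frac{4 e^{2} \cos{\left(3 \right)}}{13} - (- \frac{6 e^{2} \sin{\left(3 \right)}}{13} - \frac{4 e^{2} \cos{\left(3 \right)}}{13}) = 1.
So G(t) = - \frac{6 e^{2 t} \sin{\left(3 t \right)}}{13} - \frac{4 e^{2 t} \cos{\left(3 t \right)}}{13} + 1.
Check: d/dt[- \frac{6 e^{2 t} \sin{\left(3 t \right)}}{13} - \frac{4 e^{2 t} \cos{\left(3 t \right)}}{13} + 1] = - 2 e^{2 t} \cos{\left(3 t \right)} = G'(t).

G(t) = - \frac{6 e^{2 t} \sin{\left(3 t \right)}}{13} - \frac{4 e^{2 t} \cos{\left(3 t \right)}}{13} + 1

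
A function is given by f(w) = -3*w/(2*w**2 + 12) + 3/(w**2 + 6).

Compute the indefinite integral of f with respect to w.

F(w) = -3*log(w**2 + 6)/4 + sqrt(6)*atan(sqrt(6)*w/6)/2 + C

The integrand splits into summands that can be handled one at a time.
Check: d/dw[-3*log(w**2 + 6)/4 + sqrt(6)*atan(sqrt(6)*w/6)/2] = (6 - 3*w)/(2*w**2 + 12), which equals f(w).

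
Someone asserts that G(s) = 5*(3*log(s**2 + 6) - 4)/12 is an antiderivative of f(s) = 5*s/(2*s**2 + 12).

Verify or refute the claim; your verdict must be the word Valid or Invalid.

d/ds[G] = 5*s/(2*s**2 + 12)
This equals f(s) exactly, so the claim holds.

Valid - the claim checks out under differentiation.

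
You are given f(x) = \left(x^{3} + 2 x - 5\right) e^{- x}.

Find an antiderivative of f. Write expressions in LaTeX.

f has the shape u'v + uv' for u = - x^{3} - 3 x^{2} - 8 x - 3 and v = e^{- x} — it is the derivative of the product u*v.
Check: d/dx[\left(- x^{3} - 3 x^{2} - 8 x - 3\right) e^{- x}] = \left(x^{3} + 2 x - 5\right) e^{- x} = f(x).

An antiderivative is F(x) = \left(- x^{3} - 3 x^{2} - 8 x - 3\right) e^{- x}.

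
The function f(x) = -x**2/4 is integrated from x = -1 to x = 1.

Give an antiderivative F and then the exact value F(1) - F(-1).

Antiderivative: F(x) = -x**3/12; value = -1/6

Any candidate F(x) must reproduce f(x) exactly when differentiated.
F(x) = -x**3/12 is an antiderivative of f.
Check: d/dx[-x**3/12] = -x**2/4 = f(x).
F(1) = -1/12; F(-1) = 1/12.
Integral = F(1) - F(-1) = -1/6.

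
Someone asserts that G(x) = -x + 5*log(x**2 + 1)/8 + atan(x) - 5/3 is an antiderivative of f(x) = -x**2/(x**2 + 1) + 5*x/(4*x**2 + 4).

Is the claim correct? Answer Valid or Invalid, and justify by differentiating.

d/dx[G] = (-4*x**2 + 5*x)/(4*x**2 + 4)
This equals f(x) exactly, so the claim holds.

Valid: G'(x) = f(x).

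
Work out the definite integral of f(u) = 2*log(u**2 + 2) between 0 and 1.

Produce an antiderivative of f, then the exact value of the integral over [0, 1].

Antiderivative: F(u) = 2*u*log(u**2 + 2) - 4*u + 4*sqrt(2)*atan(sqrt(2)*u/2); value = -4 + 2*log(3) + 4*sqrt(2)*atan(sqrt(2)/2)

Since d/du undoes antidifferentiation here, F'(u) = f(u) is required of F(u).
F(u) = 2*u*log(u**2 + 2) - 4*u + 4*sqrt(2)*atan(sqrt(2)*u/2) is an antiderivative of f.
Check: d/du[2*u*log(u**2 + 2) - 4*u + 4*sqrt(2)*atan(sqrt(2)*u/2)] = 2*log(u**2 + 2) = f(u).
F(1) = -4 + 2*log(3) + 4*sqrt(2)*atan(sqrt(2)/2); F(0) = 0.
Integral = F(1) - F(0) = -4 + 2*log(3) + 4*sqrt(2)*atan(sqrt(2)/2).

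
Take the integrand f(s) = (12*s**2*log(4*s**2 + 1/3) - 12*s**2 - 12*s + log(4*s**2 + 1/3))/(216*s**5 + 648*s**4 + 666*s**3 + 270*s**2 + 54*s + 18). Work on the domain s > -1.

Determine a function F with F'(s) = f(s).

Recognize the product-rule pattern: f = u'v + uv' with u = -1/(4*(3*s + 3)**2), v = log(4*s**2 + 1/3), so integration by parts undoes it.
Check: d/ds[-log(4*s**2 + 1/3)/(36*(s + 1)**2)] = (12*s**2*log(4*s**2 + 1/3) - 12*s**2 - 12*s + log(4*s**2 + 1/3))/(216*s**5 + 648*s**4 + 666*s**3 + 270*s**2 + 54*s + 18) = f(s).

An antiderivative is F(s) = -log(4*s**2 + 1/3)/(36*(s + 1)**2).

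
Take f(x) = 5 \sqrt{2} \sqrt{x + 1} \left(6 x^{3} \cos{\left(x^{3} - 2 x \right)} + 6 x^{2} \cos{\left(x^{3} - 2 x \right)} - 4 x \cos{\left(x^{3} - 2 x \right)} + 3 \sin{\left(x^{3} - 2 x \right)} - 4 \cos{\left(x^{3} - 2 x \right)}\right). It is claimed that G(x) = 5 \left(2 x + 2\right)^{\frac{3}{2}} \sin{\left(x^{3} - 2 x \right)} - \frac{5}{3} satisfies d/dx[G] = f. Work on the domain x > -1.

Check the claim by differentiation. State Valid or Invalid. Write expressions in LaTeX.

Valid - differentiating G returns exactly f.

d/dx[G] = 30 \sqrt{2} x^{3} \sqrt{x + 1} \cos{\left(x^{3} - 2 x \right)} + 30 \sqrt{2} x^{2} \sqrt{x + 1} \cos{\left(x^{3} - 2 x \right)} - 20 \sqrt{2} x \sqrt{x + 1} \cos{\left(x^{3} - 2 x \right)} + 15 \sqrt{2} \sqrt{x + 1} \sin{\left(x^{3} - 2 x \right)} - 20 \sqrt{2} \sqrt{x + 1} \cos{\left(x^{3} - 2 x \right)}
This equals f(x) exactly, so the claim holds.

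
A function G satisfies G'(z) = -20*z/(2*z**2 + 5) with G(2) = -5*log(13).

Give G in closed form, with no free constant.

G'(z) matches the chain-rule pattern g'(h)*h' with inner function h(z) = 2*z**2 + 5; substituting u = h(z) collapses the integral.
A general antiderivative is -5*log(2*z**2 + 5) + C.
The condition gives C = -5*log(13) - (-5*log(13)) = 0.
So G(z) = -5*log(2*z**2 + 5).
Check: d/dz[-5*log(2*z**2 + 5)] = -20*z/(2*z**2 + 5) = G'(z).

G(z) = -5*log(2*z**2 + 5)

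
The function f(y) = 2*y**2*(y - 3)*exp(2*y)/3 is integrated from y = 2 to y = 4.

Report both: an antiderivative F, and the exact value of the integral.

Antiderivative: F(y) = (4*y**3 - 18*y**2 + 18*y - 9)*exp(2*y)/12; value = 13*exp(4)/12 + 31*exp(8)/12

f has the shape u'v + uv' for u = y**3/3 - 3*y**2/2 + 3*y/2 - 3/4 and v = exp(2*y) — it is the derivative of the product u*v.
F(y) = (4*y**3 - 18*y**2 + 18*y - 9)*exp(2*y)/12 is an antiderivative of f.
Check: d/dy[(4*y**3 - 18*y**2 + 18*y - 9)*exp(2*y)/12] = 2*y**3*exp(2*y)/3 - 2*y**2*exp(2*y), which equals f(y).
F(4) = 31*exp(8)/12; F(2) = -13*exp(4)/12.
Integral = F(4) - F(2) = 13*exp(4)/12 + 31*exp(8)/12.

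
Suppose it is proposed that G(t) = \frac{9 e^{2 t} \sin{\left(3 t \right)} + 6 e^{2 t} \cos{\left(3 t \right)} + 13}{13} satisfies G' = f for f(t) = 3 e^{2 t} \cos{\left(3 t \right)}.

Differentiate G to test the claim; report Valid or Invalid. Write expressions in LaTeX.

d/dt[G] = 3 e^{2 t} \cos{\left(3 t \right)}
This equals f(t) exactly, so the claim holds.

Valid. The derivative of G reproduces f.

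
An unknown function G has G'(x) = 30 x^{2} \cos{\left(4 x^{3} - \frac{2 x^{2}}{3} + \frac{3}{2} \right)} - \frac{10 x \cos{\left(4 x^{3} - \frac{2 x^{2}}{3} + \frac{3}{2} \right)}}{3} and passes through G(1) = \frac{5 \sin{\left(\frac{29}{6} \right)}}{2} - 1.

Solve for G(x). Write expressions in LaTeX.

G(x) = \frac{5 \sin{\left(4 x^{3} - \frac{2 x^{2}}{3} + \frac{3}{2} \right)}}{2} - 1

The substitution u = 4 x^{3} - \frac{2 x^{2}}{3} + \frac{3}{2} works: G'(x) is exactly (dG/du)*(du/dx) for that inner function.
A general antiderivative is \frac{5 \sin{\left(4 x^{3} - \frac{2 x^{2}}{3} + \frac{3}{2} \right)}}{2} + C.
The condition gives C = \frac{5 \sin{\left(\frac{29}{6} \right)}}{2} - 1 - (\frac{5 \sin{\left(\frac{29}{6} \right)}}{2}) = -1.
So G(x) = \frac{5 \sin{\left(4 x^{3} - \frac{2 x^{2}}{3} + \frac{3}{2} \right)}}{2} - 1.
Check: d/dx[\frac{5 \sin{\left(4 x^{3} - \frac{2 x^{2}}{3} + \frac{3}{2} \right)}}{2} - 1] = 30 x^{2} \cos{\left(4 x^{3} - \frac{2 x^{2}}{3} + \frac{3}{2} \right)} - \frac{10 x \cos{\left(4 x^{3} - \frac{2 x^{2}}{3} + \frac{3}{2} \right)}}{3} = G'(x).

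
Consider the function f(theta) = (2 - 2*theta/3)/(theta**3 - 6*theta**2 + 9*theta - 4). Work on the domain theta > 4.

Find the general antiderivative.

F(theta) = -2*log(theta - 4)/27 + 2*log(theta - 1)/27 + 4/(9*theta - 9) + C

Factor the denominator (3*(theta - 4)*(theta - 1)**2) and decompose: f = 2/(27*(theta - 1)) - 4/(9*(theta - 1)**2) - 2/(27*(theta - 4)); each piece integrates to a log, atan, or power term.
Check: d/dtheta[-2*log(theta - 4)/27 + 2*log(theta - 1)/27 + 4/(9*theta - 9)] = (6 - 2*theta)/(3*theta**3 - 18*theta**2 + 27*theta - 12), which equals f(theta).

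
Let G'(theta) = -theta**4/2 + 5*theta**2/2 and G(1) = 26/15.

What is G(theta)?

Integrate term by term and add the pieces.
A general antiderivative is -theta**5/10 + 5*theta**3/6 + C.
The condition gives C = 26/15 - (11/15) = 1.
So G(theta) = -theta**5/10 + 5*theta**3/6 + 1.
Check: d/dtheta[-theta**5/10 + 5*theta**3/6 + 1] = -theta**4/2 + 5*theta**2/2 = G'(theta).

G(theta) = -theta**5/10 + 5*theta**3/6 + 1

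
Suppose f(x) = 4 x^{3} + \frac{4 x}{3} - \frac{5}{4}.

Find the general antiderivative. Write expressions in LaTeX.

F(x) = x^{4} + \frac{2 x^{2}}{3} - \frac{5 x}{4} + C

Integrate term by term and add the pieces.
Check: d/dx[x^{4} + \frac{2 x^{2}}{3} - \frac{5 x}{4}] = 4 x^{3} + \frac{4 x}{3} - \frac{5}{4} = f(x).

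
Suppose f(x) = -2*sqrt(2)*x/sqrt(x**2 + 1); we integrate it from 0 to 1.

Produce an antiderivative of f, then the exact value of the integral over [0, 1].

Antiderivative: F(x) = -2*sqrt(2*x**2 + 2); value = -4 + 2*sqrt(2)

The substitution u = 2*x**2 + 2 works: f is exactly (dF/du)*(du/dx) for that inner function.
F(x) = -2*sqrt(2*x**2 + 2) is an antiderivative of f.
Check: d/dx[-2*sqrt(2*x**2 + 2)] = -2*sqrt(2)*x/sqrt(x**2 + 1) = f(x).
F(1) = -4; F(0) = -2*sqrt(2).
Integral = F(1) - F(0) = -4 + 2*sqrt(2).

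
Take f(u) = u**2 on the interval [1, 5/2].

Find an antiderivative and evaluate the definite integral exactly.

Differentiate the proposed F(u) back; it has to land on f(u) exactly.
F(u) = u**3/3 is an antiderivative of f.
Check: d/du[u**3/3] = u**2 = f(u).
F(5/2) = 125/24; F(1) = 1/3.
Integral = F(5/2) - F(1) = 39/8.

Antiderivative: F(u) = u**3/3; value = 39/8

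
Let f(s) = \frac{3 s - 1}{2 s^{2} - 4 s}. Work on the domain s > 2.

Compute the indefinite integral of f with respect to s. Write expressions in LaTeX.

Factor the denominator (2 s \left(s - 2\right)) and decompose: f = \frac{5}{4 \left(s - 2\right)} + \frac{1}{4 s}; each piece integrates to a log, atan, or power term.
Check: d/ds[\frac{\log{\left(s \right)}}{4} + \frac{5 \log{\left(s - 2 \right)}}{4}] = \frac{3 s - 1}{2 s^{2} - 4 s} = f(s).

F(s) = \frac{\log{\left(s \right)}}{4} + \frac{5 \log{\left(s - 2 \right)}}{4} + C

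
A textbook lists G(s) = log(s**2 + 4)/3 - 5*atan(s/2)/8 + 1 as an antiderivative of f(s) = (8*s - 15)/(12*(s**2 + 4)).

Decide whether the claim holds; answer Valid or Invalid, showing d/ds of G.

d/ds[G] = (8*s - 15)/(12*s**2 + 48)
This equals f(s) exactly, so the claim holds.

Valid - differentiating G returns exactly f.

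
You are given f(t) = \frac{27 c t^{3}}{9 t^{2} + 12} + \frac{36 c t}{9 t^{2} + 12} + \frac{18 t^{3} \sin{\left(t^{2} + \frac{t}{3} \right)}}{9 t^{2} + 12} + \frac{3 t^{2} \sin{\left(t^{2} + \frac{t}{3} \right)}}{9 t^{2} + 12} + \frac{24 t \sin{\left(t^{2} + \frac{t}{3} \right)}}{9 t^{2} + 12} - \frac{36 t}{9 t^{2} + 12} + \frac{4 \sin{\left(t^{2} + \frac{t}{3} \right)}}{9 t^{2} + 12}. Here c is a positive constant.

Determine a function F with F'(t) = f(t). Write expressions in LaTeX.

Integrate term by term and add the pieces.
Check: d/dt[\frac{3 c t^{2}}{2} - 2 \log{\left(\frac{3 t^{2}}{2} + 2 \right)} - \cos{\left(t^{2} + \frac{t}{3} \right)}] = \frac{27 c t^{3} + 36 c t + 18 t^{3} \sin{\left(t^{2} + \frac{t}{3} \right)} + 3 t^{2} \sin{\left(t^{2} + \frac{t}{3} \right)} + 24 t \sin{\left(t^{2} + \frac{t}{3} \right)} - 36 t + 4 \sin{\left(t^{2} + \frac{t}{3} \right)}}{9 t^{2} + 12}, which equals f(t).

An antiderivative is F(t) = \frac{3 c t^{2}}{2} - 2 \log{\left(\frac{3 t^{2}}{2} + 2 \right)} - \cos{\left(t^{2} + \frac{t}{3} \right)}.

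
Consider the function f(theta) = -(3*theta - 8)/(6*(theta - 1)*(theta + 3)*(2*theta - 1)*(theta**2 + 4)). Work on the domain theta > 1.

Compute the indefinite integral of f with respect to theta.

F(theta) = log(theta - 1)/24 - 26*log(theta - 1/2)/357 + 17*log(theta + 3)/2184 + 31*log(theta**2 + 4)/2652 + 2*atan(theta/2)/221 + C

The denominator factors as 6*(theta - 1)*(theta + 3)*(2*theta - 1)*(theta**2 + 4); partial fractions split f into directly integrable pieces: (31*theta + 24)/(1326*(theta**2 + 4)) - 52/(357*(2*theta - 1)) + 17/(2184*(theta + 3)) + 1/(24*(theta - 1)).
Check: d/dtheta[log(theta - 1)/24 - 26*log(theta - 1/2)/357 + 17*log(theta + 3)/2184 + 31*log(theta**2 + 4)/2652 + 2*atan(theta/2)/221] = (8 - 3*theta)/(12*theta**5 + 18*theta**4 + 90*theta**2 - 192*theta + 72), which equals f(theta).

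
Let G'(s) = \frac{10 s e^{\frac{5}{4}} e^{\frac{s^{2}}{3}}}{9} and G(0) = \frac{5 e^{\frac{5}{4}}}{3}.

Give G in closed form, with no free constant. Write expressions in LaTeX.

G(s) = \frac{5 e^{\frac{5}{4}} e^{\frac{s^{2}}{3}}}{3}

G'(s) matches the chain-rule pattern g'(h)*h' with inner function h(s) = \frac{s^{2}}{3} + \frac{5}{4}; substituting u = h(s) collapses the integral.
A general antiderivative is \frac{5 e^{\frac{s^{2}}{3} + \frac{5}{4}}}{3} + C.
The condition gives C = \frac{5 e^{\frac{5}{4}}}{3} - (\frac{5 e^{\frac{5}{4}}}{3}) = 0.
So G(s) = \frac{5 e^{\frac{5}{4}} e^{\frac{s^{2}}{3}}}{3}.
Check: d/ds[\frac{5 e^{\frac{5}{4}} e^{\frac{s^{2}}{3}}}{3}] = \frac{10 s e^{\frac{5}{4}} e^{\frac{s^{2}}{3}}}{9} = G'(s).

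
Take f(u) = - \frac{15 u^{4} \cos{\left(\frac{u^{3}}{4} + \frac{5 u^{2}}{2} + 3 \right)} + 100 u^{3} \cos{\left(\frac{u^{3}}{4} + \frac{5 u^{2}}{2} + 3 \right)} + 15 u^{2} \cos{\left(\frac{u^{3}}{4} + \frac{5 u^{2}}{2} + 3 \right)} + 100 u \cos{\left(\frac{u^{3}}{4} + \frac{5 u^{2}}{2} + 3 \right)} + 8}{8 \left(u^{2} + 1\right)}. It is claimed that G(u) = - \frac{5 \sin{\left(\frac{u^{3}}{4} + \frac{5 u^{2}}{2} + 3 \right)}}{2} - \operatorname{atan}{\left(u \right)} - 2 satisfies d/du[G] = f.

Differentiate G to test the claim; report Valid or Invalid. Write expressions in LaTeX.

Valid: G'(u) = f(u).

d/du[G] = \frac{- 15 u^{4} \cos{\left(\frac{u^{3}}{4} + \frac{5 u^{2}}{2} + 3 \right)} - 100 u^{3} \cos{\left(\frac{u^{3}}{4} + \frac{5 u^{2}}{2} + 3 \right)} - 15 u^{2} \cos{\left(\frac{u^{3}}{4} + \frac{5 u^{2}}{2} + 3 \right)} - 100 u \cos{\left(\frac{u^{3}}{4} + \frac{5 u^{2}}{2} + 3 \right)} - 8}{8 u^{2} + 8}
This equals f(u) exactly, so the claim holds.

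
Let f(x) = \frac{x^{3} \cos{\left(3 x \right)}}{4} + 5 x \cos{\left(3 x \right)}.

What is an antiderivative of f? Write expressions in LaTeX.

Integrate term by term and add the pieces.
Check: d/dx[\frac{x^{3} \sin{\left(3 x \right)}}{12} + \frac{x^{2} \cos{\left(3 x \right)}}{12} + \frac{29 x \sin{\left(3 x \right)}}{18} + \frac{29 \cos{\left(3 x \right)}}{54}] = \frac{x^{3} \cos{\left(3 x \right)}}{4} + 5 x \cos{\left(3 x \right)} = f(x).

An antiderivative is F(x) = \frac{x^{3} \sin{\left(3 x \right)}}{12} + \frac{x^{2} \cos{\left(3 x \right)}}{12} + \frac{29 x \sin{\left(3 x \right)}}{18} + \frac{29 \cos{\left(3 x \right)}}{54}.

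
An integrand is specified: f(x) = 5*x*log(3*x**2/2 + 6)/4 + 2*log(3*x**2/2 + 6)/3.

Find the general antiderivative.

Integrate term by term and add the pieces.
Check: d/dx[5*x**2*log(x**2/2 + 2)/8 - 5*x**2/8 + 5*x**2*log(3)/8 + 2*x*log(x**2/2 + 2)/3 - 4*x/3 + 2*x*log(3)/3 + 5*log(x**2 + 4)/2 + 8*atan(x/2)/3] = 5*x*log(x**2/2 + 2)/4 + 5*x*log(3)/4 + 2*log(x**2/2 + 2)/3 + 2*log(3)/3, which equals f(x).

F(x) = 5*x**2*log(x**2/2 + 2)/8 - 5*x**2/8 + 5*x**2*log(3)/8 + 2*x*log(x**2/2 + 2)/3 - 4*x/3 + 2*x*log(3)/3 + 5*log(x**2 + 4)/2 + 8*atan(x/2)/3 + C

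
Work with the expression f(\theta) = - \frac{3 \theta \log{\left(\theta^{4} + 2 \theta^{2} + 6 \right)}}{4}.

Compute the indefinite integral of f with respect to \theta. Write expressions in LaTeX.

F(\theta) = - \frac{3 \theta^{2} \log{\left(\theta^{4} + 2 \theta^{2} + 6 \right)}}{8} + \frac{3 \theta^{2}}{4} - \frac{3 \log{\left(\theta^{4} + 2 \theta^{2} + 6 \right)}}{8} - \frac{3 \sqrt{5} \operatorname{atan}{\left(\frac{\sqrt{5} \theta^{2}}{5} + \frac{\sqrt{5}}{5} \right)}}{4} + C

Differentiate the proposed F(\theta) back; it has to land on f(\theta) exactly.
Check: d/d\theta[- \frac{3 \theta^{2} \log{\left(\theta^{4} + 2 \theta^{2} + 6 \right)}}{8} + \frac{3 \theta^{2}}{4} - \frac{3 \log{\left(\theta^{4} + 2 \theta^{2} + 6 \right)}}{8} - \frac{3 \sqrt{5} \operatorname{atan}{\left(\frac{\sqrt{5} \theta^{2}}{5} + \frac{\sqrt{5}}{5} \right)}}{4}] = - \frac{3 \theta \log{\left(\theta^{4} + 2 \theta^{2} + 6 \right)}}{4} = f(\theta).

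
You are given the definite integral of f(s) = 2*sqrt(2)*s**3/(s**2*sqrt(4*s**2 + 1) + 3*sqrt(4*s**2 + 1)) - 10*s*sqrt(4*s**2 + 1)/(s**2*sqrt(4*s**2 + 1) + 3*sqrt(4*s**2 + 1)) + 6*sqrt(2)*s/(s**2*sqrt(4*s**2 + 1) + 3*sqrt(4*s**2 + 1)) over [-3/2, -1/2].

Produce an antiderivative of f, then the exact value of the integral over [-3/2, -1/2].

Antiderivative: F(s) = sqrt(2*s**2 + 1/2) - 5*log(2*s**2 + 6); value = -5*log(13/2) - sqrt(5) + 1 + 5*log(21/2)

Integrate term by term and add the pieces.
F(s) = sqrt(2*s**2 + 1/2) - 5*log(2*s**2 + 6) is an antiderivative of f.
Check: d/ds[sqrt(2*s**2 + 1/2) - 5*log(2*s**2 + 6)] = (2*sqrt(2)*s**3 - 10*s*sqrt(4*s**2 + 1) + 6*sqrt(2)*s)/(s**2*sqrt(4*s**2 + 1) + 3*sqrt(4*s**2 + 1)), which equals f(s).
F(-1/2) = 1 - 5*log(13/2); F(-3/2) = -5*log(21/2) + sqrt(5).
Integral = F(-1/2) - F(-3/2) = -5*log(13/2) - sqrt(5) + 1 + 5*log(21/2).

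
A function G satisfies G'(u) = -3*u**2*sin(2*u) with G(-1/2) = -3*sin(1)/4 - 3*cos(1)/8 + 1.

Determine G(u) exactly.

G(u) = 3*u**2*cos(2*u)/2 - 3*u*sin(2*u)/2 - 3*cos(2*u)/4 + 1

For G(u) to be correct, d/du[G] must agree with the stated G'(u) identically.
A general antiderivative is 3*u**2*cos(2*u)/2 - 3*u*sin(2*u)/2 - 3*cos(2*u)/4 + C.
The condition gives C = -3*sin(1)/4 - 3*cos(1)/8 + 1 - (-3*sin(1)/4 - 3*cos(1)/8) = 1.
So G(u) = 3*u**2*cos(2*u)/2 - 3*u*sin(2*u)/2 - 3*cos(2*u)/4 + 1.
Check: d/du[3*u**2*cos(2*u)/2 - 3*u*sin(2*u)/2 - 3*cos(2*u)/4 + 1] = -3*u**2*sin(2*u) = G'(u).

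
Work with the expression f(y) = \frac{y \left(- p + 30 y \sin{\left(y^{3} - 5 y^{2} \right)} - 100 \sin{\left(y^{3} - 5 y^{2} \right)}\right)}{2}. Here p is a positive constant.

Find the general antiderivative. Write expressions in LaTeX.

F(y) = - \frac{p y^{2}}{4} - 5 \cos{\left(y^{3} - 5 y^{2} \right)} + C

A candidate is checked by its d/dy: the result must match f(y).
Check: d/dy[- \frac{p y^{2}}{4} - 5 \cos{\left(y^{3} - 5 y^{2} \right)}] = - \frac{p y}{2} + 15 y^{2} \sin{\left(y^{3} - 5 y^{2} \right)} - 50 y \sin{\left(y^{3} - 5 y^{2} \right)}, which equals f(y).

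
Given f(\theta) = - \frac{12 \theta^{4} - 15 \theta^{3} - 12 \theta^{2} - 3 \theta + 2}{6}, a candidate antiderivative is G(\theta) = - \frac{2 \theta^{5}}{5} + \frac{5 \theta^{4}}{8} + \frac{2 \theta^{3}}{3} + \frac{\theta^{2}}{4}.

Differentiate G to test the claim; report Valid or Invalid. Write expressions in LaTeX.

Invalid: d/d\theta[G] - f = \frac{1}{3}, which is not 0.

d/d\theta[G] = - 2 \theta^{4} + \frac{5 \theta^{3}}{2} + 2 \theta^{2} + \frac{\theta}{2}
d/d\theta[G] - f(\theta) = \frac{1}{3} != 0.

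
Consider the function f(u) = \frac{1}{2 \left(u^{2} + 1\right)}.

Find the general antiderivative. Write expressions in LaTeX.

Since d/du undoes antidifferentiation here, F'(u) = f(u) is required of F(u).
Check: d/du[\frac{\operatorname{atan}{\left(u \right)}}{2}] = \frac{1}{2 u^{2} + 2}, which equals f(u).

F(u) = \frac{\operatorname{atan}{\left(u \right)}}{2} + C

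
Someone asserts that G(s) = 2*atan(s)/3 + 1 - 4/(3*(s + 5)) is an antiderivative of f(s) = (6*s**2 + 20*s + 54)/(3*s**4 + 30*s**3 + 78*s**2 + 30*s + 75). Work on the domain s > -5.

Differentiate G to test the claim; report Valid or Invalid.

Valid - differentiating G returns exactly f.

d/ds[G] = (6*s**2 + 20*s + 54)/(3*s**4 + 30*s**3 + 78*s**2 + 30*s + 75)
This equals f(s) exactly, so the claim holds.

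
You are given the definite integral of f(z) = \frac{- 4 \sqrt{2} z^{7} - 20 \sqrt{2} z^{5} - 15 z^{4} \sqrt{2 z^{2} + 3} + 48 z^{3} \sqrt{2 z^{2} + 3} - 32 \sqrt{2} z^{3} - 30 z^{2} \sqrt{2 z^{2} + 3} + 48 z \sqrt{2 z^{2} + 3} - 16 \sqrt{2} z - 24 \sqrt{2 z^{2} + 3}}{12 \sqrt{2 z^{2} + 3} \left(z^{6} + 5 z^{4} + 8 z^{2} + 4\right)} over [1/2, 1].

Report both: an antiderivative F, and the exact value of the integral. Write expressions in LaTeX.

Antiderivative: F(z) = \frac{- 4 z^{2} \sqrt{2 z^{2} + 3} - 9 \sqrt{2} z^{2} \operatorname{atan}{\left(z \right)} + 6 \sqrt{2} z - 8 \sqrt{2 z^{2} + 3} - 18 \sqrt{2} \operatorname{atan}{\left(z \right)} - 24 \sqrt{2}}{12 \sqrt{2} z^{2} + 24 \sqrt{2}}; value = - \frac{3 \pi}{16} - \frac{\sqrt{10}}{6} + \frac{5}{18} + \frac{3 \operatorname{atan}{\left(\frac{1}{2} \right)}}{4} + \frac{\sqrt{7}}{6}

An antiderivative F(z) passes only if d/dz[F] lands on f(z) exactly.
F(z) = \frac{- 4 z^{2} \sqrt{2 z^{2} + 3} - 9 \sqrt{2} z^{2} \operatorname{atan}{\left(z \right)} + 6 \sqrt{2} z - 8 \sqrt{2 z^{2} + 3} - 18 \sqrt{2} \operatorname{atan}{\left(z \right)} - 24 \sqrt{2}}{12 \sqrt{2} z^{2} + 24 \sqrt{2}} is an antiderivative of f.
Check: d/dz[\frac{- 4 z^{2} \sqrt{2 z^{2} + 3} - 9 \sqrt{2} z^{2} \operatorname{atan}{\left(z \right)} + 6 \sqrt{2} z - 8 \sqrt{2 z^{2} + 3} - 18 \sqrt{2} \operatorname{atan}{\left(z \right)} - 24 \sqrt{2}}{12 \sqrt{2} z^{2} + 24 \sqrt{2}}] = \frac{- 4 \sqrt{2} z^{7} - 20 \sqrt{2} z^{5} - 15 z^{4} \sqrt{2 z^{2} + 3} + 48 z^{3} \sqrt{2 z^{2} + 3} - 32 \sqrt{2} z^{3} - 30 z^{2} \sqrt{2 z^{2} + 3} + 48 z \sqrt{2 z^{2} + 3} - 16 \sqrt{2} z - 24 \sqrt{2 z^{2} + 3}}{12 z^{6} \sqrt{2 z^{2} + 3} + 60 z^{4} \sqrt{2 z^{2} + 3} + 96 z^{2} \sqrt{2 z^{2} + 3} + 48 \sqrt{2 z^{2} + 3}}, which equals f(z).
F(1) = - \frac{3 \pi}{16} - \frac{\sqrt{10}}{6} - \frac{1}{2}; F(1/2) = - \frac{7}{9} - \frac{\sqrt{7}}{6} - \frac{3 \operatorname{atan}{\left(\frac{1}{2} \right)}}{4}.
Integral = F(1) - F(1/2) = - \frac{3 \pi}{16} - \frac{\sqrt{10}}{6} + \frac{5}{18} + \frac{3 \operatorname{atan}{\left(\frac{1}{2} \right)}}{4} + \frac{\sqrt{7}}{6}.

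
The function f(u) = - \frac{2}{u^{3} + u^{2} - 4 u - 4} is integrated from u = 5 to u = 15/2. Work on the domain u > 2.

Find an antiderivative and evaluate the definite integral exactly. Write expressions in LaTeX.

The denominator factors as \left(u - 2\right) \left(u + 1\right) \left(u + 2\right); partial fractions split f into directly integrable pieces: - \frac{1}{2 \left(u + 2\right)} + \frac{2}{3 \left(u + 1\right)} - \frac{1}{6 \left(u - 2\right)}.
F(u) = \frac{- \log{\left(u - 2 \right)} + 4 \log{\left(u + 1 \right)} - 3 \log{\left(u + 2 \right)}}{6} is an antiderivative of f.
Check: d/du[\frac{- \log{\left(u - 2 \right)} + 4 \log{\left(u + 1 \right)} - 3 \log{\left(u + 2 \right)}}{6}] = - \frac{2}{u^{3} + u^{2} - 4 u - 4} = f(u).
F(15/2) = - \frac{\log{\left(\frac{19}{2} \right)}}{2} - \frac{\log{\left(\frac{11}{2} \right)}}{6} + \frac{2 \log{\left(\frac{17}{2} \right)}}{3}; F(5) = - \frac{\log{\left(7 \right)}}{2} - \frac{\log{\left(3 \right)}}{6} + \frac{2 \log{\left(6 \right)}}{3}.
Integral = F(15/2) - F(5) = - \frac{2 \log{\left(6 \right)}}{3} - \frac{\log{\left(\frac{19}{2} \right)}}{2} - \frac{\log{\left(\frac{11}{2} \right)}}{6} + \frac{\log{\left(3 \right)}}{6} + \frac{\log{\left(7 \right)}}{2} + \frac{2 \log{\left(\frac{17}{2} \right)}}{3}.

Antiderivative: F(u) = \frac{- \log{\left(u - 2 \right)} + 4 \log{\left(u + 1 \right)} - 3 \log{\left(u + 2 \right)}}{6}; value = - \frac{2 \log{\left(6 \right)}}{3} - \frac{\log{\left(\frac{19}{2} \right)}}{2} - \frac{\log{\left(\frac{11}{2} \right)}}{6} + \frac{\log{\left(3 \right)}}{6} + \frac{\log{\left(7 \right)}}{2} + \frac{2 \log{\left(\frac{17}{2} \right)}}{3}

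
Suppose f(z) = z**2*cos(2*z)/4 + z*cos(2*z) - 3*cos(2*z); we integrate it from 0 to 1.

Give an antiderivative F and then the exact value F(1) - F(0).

Antiderivative: F(z) = z**2*sin(2*z)/8 + z*sin(2*z)/2 + z*cos(2*z)/8 - 25*sin(2*z)/16 + cos(2*z)/4; value = -15*sin(2)/16 - 1/4 + 3*cos(2)/8

The integrand splits into summands that can be handled one at a time.
F(z) = z**2*sin(2*z)/8 + z*sin(2*z)/2 + z*cos(2*z)/8 - 25*sin(2*z)/16 + cos(2*z)/4 is an antiderivative of f.
Check: d/dz[z**2*sin(2*z)/8 + z*sin(2*z)/2 + z*cos(2*z)/8 - 25*sin(2*z)/16 + cos(2*z)/4] = z**2*cos(2*z)/4 + z*cos(2*z) - 3*cos(2*z) = f(z).
F(1) = -15*sin(2)/16 + 3*cos(2)/8; F(0) = 1/4.
Integral = F(1) - F(0) = -15*sin(2)/16 - 1/4 + 3*cos(2)/8.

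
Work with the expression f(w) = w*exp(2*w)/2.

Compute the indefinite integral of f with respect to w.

F(w) = (2*w - 1)*exp(2*w)/8 + C

f has the shape u'v + uv' for u = w/4 - 1/8 and v = exp(2*w) — it is the derivative of the product u*v.
Check: d/dw[(2*w - 1)*exp(2*w)/8] = w*exp(2*w)/2 = f(w).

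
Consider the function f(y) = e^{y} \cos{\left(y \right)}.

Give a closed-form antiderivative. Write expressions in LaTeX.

An antiderivative is F(y) = \frac{\left(\sin{\left(y \right)} + \cos{\left(y \right)}\right) e^{y}}{2}.

A first test for any F(y): its y-derivative must equal f(y) identically.
Check: d/dy[\frac{\left(\sin{\left(y \right)} + \cos{\left(y \right)}\right) e^{y}}{2}] = e^{y} \cos{\left(y \right)} = f(y).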